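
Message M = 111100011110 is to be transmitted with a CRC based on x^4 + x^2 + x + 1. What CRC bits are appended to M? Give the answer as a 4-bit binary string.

0000

Append 4 zeros: 1111000111100000. Divide by 10111 (XOR where the leading bit is 1):
  pos 0: 11110 XOR 10111 = 01001
  pos 1: 10010 XOR 10111 = 00101
  pos 3: 10101 XOR 10111 = 00010
  pos 6: 10111 XOR 10111 = 00000
Remainder (last 4 bits) = 0000. This is the CRC / FCS.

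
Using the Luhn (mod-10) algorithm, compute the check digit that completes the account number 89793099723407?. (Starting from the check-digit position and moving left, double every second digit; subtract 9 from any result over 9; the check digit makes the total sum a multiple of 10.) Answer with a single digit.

9

Partial digits right→left: 7 0 4 3 2 7 9 9 0 3 9 7 9 8
Double every second digit counting from the check-digit position (so the 1st, 3rd, 5th, ... of the partial from the right).
  doubled (with −9 where >9): 5 8 4 9 0 9 9 → sum 44
  kept as-is: 0 3 7 9 3 7 8 → sum 37
Total = 44 + 37 = 81.
Check digit = (10 − (81 mod 10)) mod 10 = 9.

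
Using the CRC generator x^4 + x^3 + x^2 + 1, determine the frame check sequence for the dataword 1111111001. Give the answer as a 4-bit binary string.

Append 4 zeros: 11111110010000. Divide by 11101 (XOR where the leading bit is 1):
  pos 0: 11111 XOR 11101 = 00010
  pos 3: 10110 XOR 11101 = 01011
  pos 4: 10110 XOR 11101 = 01011
  pos 5: 10111 XOR 11101 = 01010
  pos 6: 10100 XOR 11101 = 01001
  pos 7: 10010 XOR 11101 = 01111
  pos 8: 11110 XOR 11101 = 00011
Remainder (last 4 bits) = 0110. This is the CRC / FCS.

0110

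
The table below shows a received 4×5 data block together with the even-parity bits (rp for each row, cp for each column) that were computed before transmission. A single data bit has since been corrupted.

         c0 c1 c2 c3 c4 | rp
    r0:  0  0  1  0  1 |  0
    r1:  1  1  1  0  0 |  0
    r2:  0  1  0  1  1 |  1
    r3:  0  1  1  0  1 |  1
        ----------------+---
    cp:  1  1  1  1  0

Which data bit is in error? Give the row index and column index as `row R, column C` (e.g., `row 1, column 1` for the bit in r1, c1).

Recompute each row's even parity and compare to rp:
  r0: data parity 0, sent rp 0 → ok
  r1: data parity 1, sent rp 0 → mismatch
  r2: data parity 1, sent rp 1 → ok
  r3: data parity 1, sent rp 1 → ok
Recompute each column's even parity and compare to cp:
  c0: data parity 1, sent cp 1 → ok
  c1: data parity 1, sent cp 1 → ok
  c2: data parity 1, sent cp 1 → ok
  c3: data parity 1, sent cp 1 → ok
  c4: data parity 1, sent cp 0 → mismatch
Exactly one row (r1) and one column (c4) fail → the flipped bit is at their intersection.

row 1, column 4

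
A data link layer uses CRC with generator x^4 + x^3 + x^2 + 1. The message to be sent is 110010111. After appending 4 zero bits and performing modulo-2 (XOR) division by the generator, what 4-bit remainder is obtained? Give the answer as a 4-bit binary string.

Append 4 zeros: 1100101110000. Divide by 11101 (XOR where the leading bit is 1):
  pos 0: 11001 XOR 11101 = 00100
  pos 2: 10001 XOR 11101 = 01100
  pos 3: 11001 XOR 11101 = 00100
  pos 5: 10010 XOR 11101 = 01111
  pos 6: 11110 XOR 11101 = 00011
Remainder (last 4 bits) = 1100. This is the CRC / FCS.

1100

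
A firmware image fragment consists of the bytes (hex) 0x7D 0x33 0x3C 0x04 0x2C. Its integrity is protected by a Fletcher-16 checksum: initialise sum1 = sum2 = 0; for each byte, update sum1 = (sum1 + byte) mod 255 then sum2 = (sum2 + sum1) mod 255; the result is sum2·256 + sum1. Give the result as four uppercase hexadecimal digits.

291D

Running sums (mod 255):
  after byte 0 (0x7D): sum1=125, sum2=125
  after byte 1 (0x33): sum1=176, sum2=46
  after byte 2 (0x3C): sum1=236, sum2=27
  after byte 3 (0x04): sum1=240, sum2=12
  after byte 4 (0x2C): sum1=29, sum2=41
Checksum = sum2·256 + sum1 = 41·256 + 29 = 10525 = 0x291D.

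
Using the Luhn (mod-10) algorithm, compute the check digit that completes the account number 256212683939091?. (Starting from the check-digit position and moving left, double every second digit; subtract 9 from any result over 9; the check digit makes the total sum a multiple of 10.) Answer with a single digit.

0

Partial digits right→left: 1 9 0 9 3 9 3 8 6 2 1 2 6 5 2
Double every second digit counting from the check-digit position (so the 1st, 3rd, 5th, ... of the partial from the right).
  doubled (with −9 where >9): 2 0 6 6 3 2 3 4 → sum 26
  kept as-is: 9 9 9 8 2 2 5 → sum 44
Total = 26 + 44 = 70.
Check digit = (10 − (70 mod 10)) mod 10 = 0.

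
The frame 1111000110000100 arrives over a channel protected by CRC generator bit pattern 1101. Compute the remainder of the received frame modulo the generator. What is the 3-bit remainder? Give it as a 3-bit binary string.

001

Modulo-2 division of 1111000110000100 by 1101:
  pos 0: 1111 XOR 1101 = 0010
  pos 2: 1000 XOR 1101 = 0101
  pos 3: 1010 XOR 1101 = 0111
  pos 4: 1111 XOR 1101 = 0010
  pos 6: 1010 XOR 1101 = 0111
  pos 7: 1110 XOR 1101 = 0011
  pos 9: 1100 XOR 1101 = 0001
  pos 12: 1100 XOR 1101 = 0001
Remainder = 001 (nonzero — an error is detected).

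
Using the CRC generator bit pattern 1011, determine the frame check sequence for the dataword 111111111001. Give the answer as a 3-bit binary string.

111

Append 3 zeros: 111111111001000. Divide by 1011 (XOR where the leading bit is 1):
  pos 0: 1111 XOR 1011 = 0100
  pos 1: 1001 XOR 1011 = 0010
  pos 3: 1011 XOR 1011 = 0000
  pos 7: 1100 XOR 1011 = 0111
  pos 8: 1111 XOR 1011 = 0100
  pos 9: 1000 XOR 1011 = 0011
  pos 11: 1100 XOR 1011 = 0111
Remainder (last 3 bits) = 111. This is the CRC / FCS.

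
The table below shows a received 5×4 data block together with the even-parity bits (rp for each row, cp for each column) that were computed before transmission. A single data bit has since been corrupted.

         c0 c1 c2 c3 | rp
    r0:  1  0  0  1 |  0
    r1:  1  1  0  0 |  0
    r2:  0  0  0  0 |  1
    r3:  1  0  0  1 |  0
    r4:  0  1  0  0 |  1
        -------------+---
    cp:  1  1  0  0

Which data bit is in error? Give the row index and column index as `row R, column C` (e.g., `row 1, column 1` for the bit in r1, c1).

row 2, column 1

Recompute each row's even parity and compare to rp:
  r0: data parity 0, sent rp 0 → ok
  r1: data parity 0, sent rp 0 → ok
  r2: data parity 0, sent rp 1 → mismatch
  r3: data parity 0, sent rp 0 → ok
  r4: data parity 1, sent rp 1 → ok
Recompute each column's even parity and compare to cp:
  c0: data parity 1, sent cp 1 → ok
  c1: data parity 0, sent cp 1 → mismatch
  c2: data parity 0, sent cp 0 → ok
  c3: data parity 0, sent cp 0 → ok
Exactly one row (r2) and one column (c1) fail → the flipped bit is at their intersection.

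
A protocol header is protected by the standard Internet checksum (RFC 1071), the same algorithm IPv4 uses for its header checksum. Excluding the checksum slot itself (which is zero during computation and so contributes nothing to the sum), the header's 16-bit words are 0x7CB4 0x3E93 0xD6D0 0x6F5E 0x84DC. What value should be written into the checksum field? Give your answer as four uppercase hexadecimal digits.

79AC

One's-complement addition (fold any carry out of bit 15 back into bit 0):
  0x7CB4 + 0x3E93 = 0x0BB47
  0xBB47 + 0xD6D0 = 0x19217 → wrap carry → 0x9218
  0x9218 + 0x6F5E = 0x10176 → wrap carry → 0x0177
  0x0177 + 0x84DC = 0x08653
One's-complement sum = 0x8653.
Checksum = ~0x8653 & 0xFFFF = 0x79AC.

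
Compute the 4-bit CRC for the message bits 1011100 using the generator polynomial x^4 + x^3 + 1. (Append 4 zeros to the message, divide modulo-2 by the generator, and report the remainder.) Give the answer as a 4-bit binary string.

1100

Append 4 zeros: 10111000000. Divide by 11001 (XOR where the leading bit is 1):
  pos 0: 10111 XOR 11001 = 01110
  pos 1: 11100 XOR 11001 = 00101
  pos 3: 10100 XOR 11001 = 01101
  pos 4: 11010 XOR 11001 = 00011
Remainder (last 4 bits) = 1100. This is the CRC / FCS.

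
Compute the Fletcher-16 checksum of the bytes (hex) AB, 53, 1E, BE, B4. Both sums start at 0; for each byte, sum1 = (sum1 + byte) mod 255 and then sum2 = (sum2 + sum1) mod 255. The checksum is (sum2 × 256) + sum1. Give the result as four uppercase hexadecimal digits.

3490

Running sums (mod 255):
  after byte 0 (AB): sum1=171, sum2=171
  after byte 1 (53): sum1=254, sum2=170
  after byte 2 (1E): sum1=29, sum2=199
  after byte 3 (BE): sum1=219, sum2=163
  after byte 4 (B4): sum1=144, sum2=52
Checksum = sum2·256 + sum1 = 52·256 + 144 = 13456 = 0x3490.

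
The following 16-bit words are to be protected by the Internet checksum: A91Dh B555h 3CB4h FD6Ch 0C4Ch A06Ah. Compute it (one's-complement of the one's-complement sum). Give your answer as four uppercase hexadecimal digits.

One's-complement addition (fold any carry out of bit 15 back into bit 0):
  0xA91D + 0xB555 = 0x15E72 → wrap carry → 0x5E73
  0x5E73 + 0x3CB4 = 0x09B27
  0x9B27 + 0xFD6C = 0x19893 → wrap carry → 0x9894
  0x9894 + 0x0C4C = 0x0A4E0
  0xA4E0 + 0xA06A = 0x1454A → wrap carry → 0x454B
One's-complement sum = 0x454B.
Checksum = ~0x454B & 0xFFFF = 0xBAB4.

BAB4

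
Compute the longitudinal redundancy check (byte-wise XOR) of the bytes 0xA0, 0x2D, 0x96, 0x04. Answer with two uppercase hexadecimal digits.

1F

XOR the bytes together:
  start with 0xA0
  0xA0 ⊕ 0x2D = 0x8D
  0x8D ⊕ 0x96 = 0x1B
  0x1B ⊕ 0x04 = 0x1F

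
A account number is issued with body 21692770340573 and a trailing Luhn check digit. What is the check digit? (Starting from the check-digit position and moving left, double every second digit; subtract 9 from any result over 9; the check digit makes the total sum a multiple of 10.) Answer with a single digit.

2

Partial digits right→left: 3 7 5 0 4 3 0 7 7 2 9 6 1 2
Double every second digit counting from the check-digit position (so the 1st, 3rd, 5th, ... of the partial from the right).
  doubled (with −9 where >9): 6 1 8 0 5 9 2 → sum 31
  kept as-is: 7 0 3 7 2 6 2 → sum 27
Total = 31 + 27 = 58.
Check digit = (10 − (58 mod 10)) mod 10 = 2.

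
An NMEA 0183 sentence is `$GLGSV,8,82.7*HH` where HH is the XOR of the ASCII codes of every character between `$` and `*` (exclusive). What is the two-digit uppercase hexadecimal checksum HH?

XOR the ASCII codes of the payload characters:
  'G' = 0x47 → acc = 0x47
  'L' = 0x4C → acc = 0x0B
  'G' = 0x47 → acc = 0x4C
  'S' = 0x53 → acc = 0x1F
  'V' = 0x56 → acc = 0x49
  ',' = 0x2C → acc = 0x65
  '8' = 0x38 → acc = 0x5D
  ',' = 0x2C → acc = 0x71
  '8' = 0x38 → acc = 0x49
  '2' = 0x32 → acc = 0x7B
  '.' = 0x2E → acc = 0x55
  '7' = 0x37 → acc = 0x62
Checksum = 0x62.

62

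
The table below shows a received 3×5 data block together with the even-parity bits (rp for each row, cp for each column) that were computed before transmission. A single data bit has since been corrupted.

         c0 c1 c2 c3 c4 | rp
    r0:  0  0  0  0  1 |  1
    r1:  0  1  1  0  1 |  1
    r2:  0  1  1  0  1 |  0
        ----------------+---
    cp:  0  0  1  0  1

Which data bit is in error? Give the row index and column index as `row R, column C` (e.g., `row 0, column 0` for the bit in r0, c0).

row 2, column 2

Recompute each row's even parity and compare to rp:
  r0: data parity 1, sent rp 1 → ok
  r1: data parity 1, sent rp 1 → ok
  r2: data parity 1, sent rp 0 → mismatch
Recompute each column's even parity and compare to cp:
  c0: data parity 0, sent cp 0 → ok
  c1: data parity 0, sent cp 0 → ok
  c2: data parity 0, sent cp 1 → mismatch
  c3: data parity 0, sent cp 0 → ok
  c4: data parity 1, sent cp 1 → ok
Exactly one row (r2) and one column (c2) fail → the flipped bit is at their intersection.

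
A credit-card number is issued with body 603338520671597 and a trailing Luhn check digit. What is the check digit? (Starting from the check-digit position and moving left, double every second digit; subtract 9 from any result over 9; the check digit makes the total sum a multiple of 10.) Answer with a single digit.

4

Partial digits right→left: 7 9 5 1 7 6 0 2 5 8 3 3 3 0 6
Double every second digit counting from the check-digit position (so the 1st, 3rd, 5th, ... of the partial from the right).
  doubled (with −9 where >9): 5 1 5 0 1 6 6 3 → sum 27
  kept as-is: 9 1 6 2 8 3 0 → sum 29
Total = 27 + 29 = 56.
Check digit = (10 − (56 mod 10)) mod 10 = 4.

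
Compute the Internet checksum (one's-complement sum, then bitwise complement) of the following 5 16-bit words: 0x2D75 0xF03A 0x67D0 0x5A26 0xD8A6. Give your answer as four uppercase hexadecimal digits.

47B2

One's-complement addition (fold any carry out of bit 15 back into bit 0):
  0x2D75 + 0xF03A = 0x11DAF → wrap carry → 0x1DB0
  0x1DB0 + 0x67D0 = 0x08580
  0x8580 + 0x5A26 = 0x0DFA6
  0xDFA6 + 0xD8A6 = 0x1B84C → wrap carry → 0xB84D
One's-complement sum = 0xB84D.
Checksum = ~0xB84D & 0xFFFF = 0x47B2.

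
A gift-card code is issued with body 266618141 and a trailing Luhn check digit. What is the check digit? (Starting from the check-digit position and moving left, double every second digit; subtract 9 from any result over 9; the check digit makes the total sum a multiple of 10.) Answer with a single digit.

Partial digits right→left: 1 4 1 8 1 6 6 6 2
Double every second digit counting from the check-digit position (so the 1st, 3rd, 5th, ... of the partial from the right).
  doubled (with −9 where >9): 2 2 2 3 4 → sum 13
  kept as-is: 4 8 6 6 → sum 24
Total = 13 + 24 = 37.
Check digit = (10 − (37 mod 10)) mod 10 = 3.

3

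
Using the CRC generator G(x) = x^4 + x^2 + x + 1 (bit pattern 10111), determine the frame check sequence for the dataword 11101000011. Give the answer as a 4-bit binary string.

Append 4 zeros: 111010000110000. Divide by 10111 (XOR where the leading bit is 1):
  pos 0: 11101 XOR 10111 = 01010
  pos 1: 10100 XOR 10111 = 00011
  pos 4: 11000 XOR 10111 = 01111
  pos 5: 11111 XOR 10111 = 01000
  pos 6: 10001 XOR 10111 = 00110
  pos 8: 11000 XOR 10111 = 01111
  pos 9: 11110 XOR 10111 = 01001
  pos 10: 10010 XOR 10111 = 00101
Remainder (last 4 bits) = 0101. This is the CRC / FCS.

0101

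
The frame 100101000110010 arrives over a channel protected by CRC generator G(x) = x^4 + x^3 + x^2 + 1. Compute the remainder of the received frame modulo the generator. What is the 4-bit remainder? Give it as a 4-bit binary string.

0000

Modulo-2 division of 100101000110010 by 11101:
  pos 0: 10010 XOR 11101 = 01111
  pos 1: 11111 XOR 11101 = 00010
  pos 4: 10000 XOR 11101 = 01101
  pos 5: 11011 XOR 11101 = 00110
  pos 7: 11010 XOR 11101 = 00111
  pos 9: 11101 XOR 11101 = 00000
Remainder = 0000 (zero — the frame passes the CRC check).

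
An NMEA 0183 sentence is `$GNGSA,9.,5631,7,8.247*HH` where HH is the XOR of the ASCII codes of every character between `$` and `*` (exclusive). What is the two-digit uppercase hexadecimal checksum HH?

5A

XOR the ASCII codes of the payload characters:
  'G' = 0x47 → acc = 0x47
  'N' = 0x4E → acc = 0x09
  'G' = 0x47 → acc = 0x4E
  'S' = 0x53 → acc = 0x1D
  'A' = 0x41 → acc = 0x5C
  ',' = 0x2C → acc = 0x70
  '9' = 0x39 → acc = 0x49
  '.' = 0x2E → acc = 0x67
  ',' = 0x2C → acc = 0x4B
  '5' = 0x35 → acc = 0x7E
  '6' = 0x36 → acc = 0x48
  '3' = 0x33 → acc = 0x7B
  '1' = 0x31 → acc = 0x4A
  ',' = 0x2C → acc = 0x66
  '7' = 0x37 → acc = 0x51
  ',' = 0x2C → acc = 0x7D
  '8' = 0x38 → acc = 0x45
  '.' = 0x2E → acc = 0x6B
  '2' = 0x32 → acc = 0x59
  '4' = 0x34 → acc = 0x6D
  '7' = 0x37 → acc = 0x5A
Checksum = 0x5A.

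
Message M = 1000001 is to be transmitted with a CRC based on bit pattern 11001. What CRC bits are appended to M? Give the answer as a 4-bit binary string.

0011

Append 4 zeros: 10000010000. Divide by 11001 (XOR where the leading bit is 1):
  pos 0: 10000 XOR 11001 = 01001
  pos 1: 10010 XOR 11001 = 01011
  pos 2: 10111 XOR 11001 = 01110
  pos 3: 11100 XOR 11001 = 00101
  pos 5: 10100 XOR 11001 = 01101
  pos 6: 11010 XOR 11001 = 00011
Remainder (last 4 bits) = 0011. This is the CRC / FCS.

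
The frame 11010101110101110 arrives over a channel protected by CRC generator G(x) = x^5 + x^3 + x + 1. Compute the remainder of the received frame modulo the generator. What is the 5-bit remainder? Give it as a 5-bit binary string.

Modulo-2 division of 11010101110101110 by 101011:
  pos 0: 110101 XOR 101011 = 011110
  pos 1: 111100 XOR 101011 = 010111
  pos 2: 101111 XOR 101011 = 000100
  pos 5: 100110 XOR 101011 = 001101
  pos 7: 110110 XOR 101011 = 011101
  pos 8: 111011 XOR 101011 = 010000
  pos 9: 100001 XOR 101011 = 001010
  pos 11: 101010 XOR 101011 = 000001
Remainder = 00001 (nonzero — an error is detected).

00001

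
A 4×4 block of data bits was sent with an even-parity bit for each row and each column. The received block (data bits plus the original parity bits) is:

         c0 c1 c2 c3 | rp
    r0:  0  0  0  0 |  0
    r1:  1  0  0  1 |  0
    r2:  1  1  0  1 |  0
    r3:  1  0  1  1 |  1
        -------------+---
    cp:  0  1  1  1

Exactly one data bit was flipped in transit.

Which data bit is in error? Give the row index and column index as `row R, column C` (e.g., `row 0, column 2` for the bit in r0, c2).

Recompute each row's even parity and compare to rp:
  r0: data parity 0, sent rp 0 → ok
  r1: data parity 0, sent rp 0 → ok
  r2: data parity 1, sent rp 0 → mismatch
  r3: data parity 1, sent rp 1 → ok
Recompute each column's even parity and compare to cp:
  c0: data parity 1, sent cp 0 → mismatch
  c1: data parity 1, sent cp 1 → ok
  c2: data parity 1, sent cp 1 → ok
  c3: data parity 1, sent cp 1 → ok
Exactly one row (r2) and one column (c0) fail → the flipped bit is at their intersection.

row 2, column 0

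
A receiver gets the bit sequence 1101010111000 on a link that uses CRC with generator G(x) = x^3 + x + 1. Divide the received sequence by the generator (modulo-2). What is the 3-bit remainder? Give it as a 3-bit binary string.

Modulo-2 division of 1101010111000 by 1011:
  pos 0: 1101 XOR 1011 = 0110
  pos 1: 1100 XOR 1011 = 0111
  pos 2: 1111 XOR 1011 = 0100
  pos 3: 1000 XOR 1011 = 0011
  pos 5: 1111 XOR 1011 = 0100
  pos 6: 1001 XOR 1011 = 0010
  pos 8: 1000 XOR 1011 = 0011
Remainder = 110 (nonzero — an error is detected).

110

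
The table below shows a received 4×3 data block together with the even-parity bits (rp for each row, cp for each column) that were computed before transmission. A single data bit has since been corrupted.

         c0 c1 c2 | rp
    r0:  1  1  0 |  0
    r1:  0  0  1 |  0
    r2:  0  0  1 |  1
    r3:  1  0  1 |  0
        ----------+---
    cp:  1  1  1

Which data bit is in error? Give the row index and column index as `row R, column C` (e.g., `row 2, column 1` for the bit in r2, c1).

Recompute each row's even parity and compare to rp:
  r0: data parity 0, sent rp 0 → ok
  r1: data parity 1, sent rp 0 → mismatch
  r2: data parity 1, sent rp 1 → ok
  r3: data parity 0, sent rp 0 → ok
Recompute each column's even parity and compare to cp:
  c0: data parity 0, sent cp 1 → mismatch
  c1: data parity 1, sent cp 1 → ok
  c2: data parity 1, sent cp 1 → ok
Exactly one row (r1) and one column (c0) fail → the flipped bit is at their intersection.

row 1, column 0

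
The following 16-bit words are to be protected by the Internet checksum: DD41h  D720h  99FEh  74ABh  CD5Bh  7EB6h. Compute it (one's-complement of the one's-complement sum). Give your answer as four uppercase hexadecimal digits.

One's-complement addition (fold any carry out of bit 15 back into bit 0):
  0xDD41 + 0xD720 = 0x1B461 → wrap carry → 0xB462
  0xB462 + 0x99FE = 0x14E60 → wrap carry → 0x4E61
  0x4E61 + 0x74AB = 0x0C30C
  0xC30C + 0xCD5B = 0x19067 → wrap carry → 0x9068
  0x9068 + 0x7EB6 = 0x10F1E → wrap carry → 0x0F1F
One's-complement sum = 0x0F1F.
Checksum = ~0x0F1F & 0xFFFF = 0xF0E0.

F0E0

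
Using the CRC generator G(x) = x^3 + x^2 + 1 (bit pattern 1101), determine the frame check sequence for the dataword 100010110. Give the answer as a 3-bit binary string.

Append 3 zeros: 100010110000. Divide by 1101 (XOR where the leading bit is 1):
  pos 0: 1000 XOR 1101 = 0101
  pos 1: 1011 XOR 1101 = 0110
  pos 2: 1100 XOR 1101 = 0001
  pos 5: 1110 XOR 1101 = 0011
  pos 7: 1100 XOR 1101 = 0001
Remainder (last 3 bits) = 010. This is the CRC / FCS.

010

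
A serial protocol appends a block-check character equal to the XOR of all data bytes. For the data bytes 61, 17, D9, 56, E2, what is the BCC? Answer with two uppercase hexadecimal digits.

XOR the bytes together:
  start with 0x61
  0x61 ⊕ 0x17 = 0x76
  0x76 ⊕ 0xD9 = 0xAF
  0xAF ⊕ 0x56 = 0xF9
  0xF9 ⊕ 0xE2 = 0x1B

1B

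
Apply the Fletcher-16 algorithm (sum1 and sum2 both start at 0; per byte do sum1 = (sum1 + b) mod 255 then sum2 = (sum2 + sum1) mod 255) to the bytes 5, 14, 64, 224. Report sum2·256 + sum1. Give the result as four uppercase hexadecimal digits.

Running sums (mod 255):
  after byte 0 (5): sum1=5, sum2=5
  after byte 1 (14): sum1=19, sum2=24
  after byte 2 (64): sum1=83, sum2=107
  after byte 3 (224): sum1=52, sum2=159
Checksum = sum2·256 + sum1 = 159·256 + 52 = 40756 = 0x9F34.

9F34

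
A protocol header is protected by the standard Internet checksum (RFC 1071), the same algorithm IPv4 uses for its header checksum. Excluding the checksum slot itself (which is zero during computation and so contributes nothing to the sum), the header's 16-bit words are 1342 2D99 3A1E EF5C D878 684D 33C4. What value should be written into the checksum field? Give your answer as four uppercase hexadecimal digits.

One's-complement addition (fold any carry out of bit 15 back into bit 0):
  0x1342 + 0x2D99 = 0x040DB
  0x40DB + 0x3A1E = 0x07AF9
  0x7AF9 + 0xEF5C = 0x16A55 → wrap carry → 0x6A56
  0x6A56 + 0xD878 = 0x142CE → wrap carry → 0x42CF
  0x42CF + 0x684D = 0x0AB1C
  0xAB1C + 0x33C4 = 0x0DEE0
One's-complement sum = 0xDEE0.
Checksum = ~0xDEE0 & 0xFFFF = 0x211F.

211F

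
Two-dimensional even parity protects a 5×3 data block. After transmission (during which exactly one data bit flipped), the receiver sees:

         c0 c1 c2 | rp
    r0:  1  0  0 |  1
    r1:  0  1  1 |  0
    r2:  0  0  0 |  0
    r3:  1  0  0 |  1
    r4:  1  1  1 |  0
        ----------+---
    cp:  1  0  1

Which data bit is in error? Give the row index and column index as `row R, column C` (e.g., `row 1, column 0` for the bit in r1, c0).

Recompute each row's even parity and compare to rp:
  r0: data parity 1, sent rp 1 → ok
  r1: data parity 0, sent rp 0 → ok
  r2: data parity 0, sent rp 0 → ok
  r3: data parity 1, sent rp 1 → ok
  r4: data parity 1, sent rp 0 → mismatch
Recompute each column's even parity and compare to cp:
  c0: data parity 1, sent cp 1 → ok
  c1: data parity 0, sent cp 0 → ok
  c2: data parity 0, sent cp 1 → mismatch
Exactly one row (r4) and one column (c2) fail → the flipped bit is at their intersection.

row 4, column 2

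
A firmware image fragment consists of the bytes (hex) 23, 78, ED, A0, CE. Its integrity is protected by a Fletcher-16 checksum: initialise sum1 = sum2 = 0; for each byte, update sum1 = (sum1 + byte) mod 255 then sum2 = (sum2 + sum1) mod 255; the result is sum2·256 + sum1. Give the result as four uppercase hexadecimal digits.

6BF8

Running sums (mod 255):
  after byte 0 (23): sum1=35, sum2=35
  after byte 1 (78): sum1=155, sum2=190
  after byte 2 (ED): sum1=137, sum2=72
  after byte 3 (A0): sum1=42, sum2=114
  after byte 4 (CE): sum1=248, sum2=107
Checksum = sum2·256 + sum1 = 107·256 + 248 = 27640 = 0x6BF8.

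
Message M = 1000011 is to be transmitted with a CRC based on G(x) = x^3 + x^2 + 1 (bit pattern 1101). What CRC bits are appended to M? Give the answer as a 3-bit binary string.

Append 3 zeros: 1000011000. Divide by 1101 (XOR where the leading bit is 1):
  pos 0: 1000 XOR 1101 = 0101
  pos 1: 1010 XOR 1101 = 0111
  pos 2: 1111 XOR 1101 = 0010
  pos 4: 1010 XOR 1101 = 0111
  pos 5: 1110 XOR 1101 = 0011
Remainder (last 3 bits) = 110. This is the CRC / FCS.

110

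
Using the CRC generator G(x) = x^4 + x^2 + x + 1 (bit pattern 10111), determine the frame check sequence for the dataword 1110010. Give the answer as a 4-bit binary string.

Append 4 zeros: 11100100000. Divide by 10111 (XOR where the leading bit is 1):
  pos 0: 11100 XOR 10111 = 01011
  pos 1: 10111 XOR 10111 = 00000
Remainder (last 4 bits) = 0000. This is the CRC / FCS.

0000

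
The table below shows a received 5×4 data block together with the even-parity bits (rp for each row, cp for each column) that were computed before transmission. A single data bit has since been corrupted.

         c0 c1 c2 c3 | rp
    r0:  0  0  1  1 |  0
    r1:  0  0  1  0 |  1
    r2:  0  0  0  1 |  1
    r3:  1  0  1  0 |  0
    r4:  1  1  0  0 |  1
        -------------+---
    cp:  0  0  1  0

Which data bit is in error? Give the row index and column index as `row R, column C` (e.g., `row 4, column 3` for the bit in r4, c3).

Recompute each row's even parity and compare to rp:
  r0: data parity 0, sent rp 0 → ok
  r1: data parity 1, sent rp 1 → ok
  r2: data parity 1, sent rp 1 → ok
  r3: data parity 0, sent rp 0 → ok
  r4: data parity 0, sent rp 1 → mismatch
Recompute each column's even parity and compare to cp:
  c0: data parity 0, sent cp 0 → ok
  c1: data parity 1, sent cp 0 → mismatch
  c2: data parity 1, sent cp 1 → ok
  c3: data parity 0, sent cp 0 → ok
Exactly one row (r4) and one column (c1) fail → the flipped bit is at their intersection.

row 4, column 1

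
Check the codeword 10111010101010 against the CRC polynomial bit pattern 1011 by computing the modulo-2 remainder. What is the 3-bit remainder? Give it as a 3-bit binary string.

011

Modulo-2 division of 10111010101010 by 1011:
  pos 0: 1011 XOR 1011 = 0000
  pos 4: 1010 XOR 1011 = 0001
  pos 7: 1101 XOR 1011 = 0110
  pos 8: 1100 XOR 1011 = 0111
  pos 9: 1111 XOR 1011 = 0100
  pos 10: 1000 XOR 1011 = 0011
Remainder = 011 (nonzero — an error is detected).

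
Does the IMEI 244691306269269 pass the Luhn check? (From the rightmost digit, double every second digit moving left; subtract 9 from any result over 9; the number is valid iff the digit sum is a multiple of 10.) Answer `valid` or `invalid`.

From the right, keep odd positions and double even positions (subtract 9 from any doubled value over 9):
  doubled (positions 2,4,...): 3 9 4 0 2 3 8 → sum 29
  kept (positions 1,3,...): 9 2 6 6 3 9 4 2 → sum 41
Total = 70.
70 mod 10 = 0, so the number is valid.

valid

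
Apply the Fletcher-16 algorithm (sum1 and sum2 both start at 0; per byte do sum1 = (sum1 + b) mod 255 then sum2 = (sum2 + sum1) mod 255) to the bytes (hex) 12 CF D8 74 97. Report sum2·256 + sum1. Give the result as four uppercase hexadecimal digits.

Running sums (mod 255):
  after byte 0 (12): sum1=18, sum2=18
  after byte 1 (CF): sum1=225, sum2=243
  after byte 2 (D8): sum1=186, sum2=174
  after byte 3 (74): sum1=47, sum2=221
  after byte 4 (97): sum1=198, sum2=164
Checksum = sum2·256 + sum1 = 164·256 + 198 = 42182 = 0xA4C6.

A4C6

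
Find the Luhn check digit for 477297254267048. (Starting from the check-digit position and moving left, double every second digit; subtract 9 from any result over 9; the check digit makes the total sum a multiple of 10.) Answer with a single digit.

2

Partial digits right→left: 8 4 0 7 6 2 4 5 2 7 9 2 7 7 4
Double every second digit counting from the check-digit position (so the 1st, 3rd, 5th, ... of the partial from the right).
  doubled (with −9 where >9): 7 0 3 8 4 9 5 8 → sum 44
  kept as-is: 4 7 2 5 7 2 7 → sum 34
Total = 44 + 34 = 78.
Check digit = (10 − (78 mod 10)) mod 10 = 2.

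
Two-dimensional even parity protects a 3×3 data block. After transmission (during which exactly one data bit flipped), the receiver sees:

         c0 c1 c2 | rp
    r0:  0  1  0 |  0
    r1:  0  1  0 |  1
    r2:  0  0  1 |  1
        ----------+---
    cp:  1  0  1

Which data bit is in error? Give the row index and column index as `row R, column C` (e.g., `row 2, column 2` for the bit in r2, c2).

Recompute each row's even parity and compare to rp:
  r0: data parity 1, sent rp 0 → mismatch
  r1: data parity 1, sent rp 1 → ok
  r2: data parity 1, sent rp 1 → ok
Recompute each column's even parity and compare to cp:
  c0: data parity 0, sent cp 1 → mismatch
  c1: data parity 0, sent cp 0 → ok
  c2: data parity 1, sent cp 1 → ok
Exactly one row (r0) and one column (c0) fail → the flipped bit is at their intersection.

row 0, column 0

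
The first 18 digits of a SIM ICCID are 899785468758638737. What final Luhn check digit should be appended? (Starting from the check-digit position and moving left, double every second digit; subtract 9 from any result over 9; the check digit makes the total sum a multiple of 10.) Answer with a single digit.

Partial digits right→left: 7 3 7 8 3 6 8 5 7 8 6 4 5 8 7 9 9 8
Double every second digit counting from the check-digit position (so the 1st, 3rd, 5th, ... of the partial from the right).
  doubled (with −9 where >9): 5 5 6 7 5 3 1 5 9 → sum 46
  kept as-is: 3 8 6 5 8 4 8 9 8 → sum 59
Total = 46 + 59 = 105.
Check digit = (10 − (105 mod 10)) mod 10 = 5.

5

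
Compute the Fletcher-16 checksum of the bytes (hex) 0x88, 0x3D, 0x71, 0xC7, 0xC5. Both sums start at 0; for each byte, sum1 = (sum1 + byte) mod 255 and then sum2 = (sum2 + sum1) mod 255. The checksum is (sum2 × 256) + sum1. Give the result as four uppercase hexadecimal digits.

Running sums (mod 255):
  after byte 0 (0x88): sum1=136, sum2=136
  after byte 1 (0x3D): sum1=197, sum2=78
  after byte 2 (0x71): sum1=55, sum2=133
  after byte 3 (0xC7): sum1=254, sum2=132
  after byte 4 (0xC5): sum1=196, sum2=73
Checksum = sum2·256 + sum1 = 73·256 + 196 = 18884 = 0x49C4.

49C4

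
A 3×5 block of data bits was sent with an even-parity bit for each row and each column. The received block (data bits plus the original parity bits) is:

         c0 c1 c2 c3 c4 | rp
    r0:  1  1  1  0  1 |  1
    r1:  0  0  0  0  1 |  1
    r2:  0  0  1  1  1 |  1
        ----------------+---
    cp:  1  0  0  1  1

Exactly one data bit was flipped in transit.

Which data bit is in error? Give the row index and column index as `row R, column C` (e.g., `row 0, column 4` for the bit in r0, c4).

Recompute each row's even parity and compare to rp:
  r0: data parity 0, sent rp 1 → mismatch
  r1: data parity 1, sent rp 1 → ok
  r2: data parity 1, sent rp 1 → ok
Recompute each column's even parity and compare to cp:
  c0: data parity 1, sent cp 1 → ok
  c1: data parity 1, sent cp 0 → mismatch
  c2: data parity 0, sent cp 0 → ok
  c3: data parity 1, sent cp 1 → ok
  c4: data parity 1, sent cp 1 → ok
Exactly one row (r0) and one column (c1) fail → the flipped bit is at their intersection.

row 0, column 1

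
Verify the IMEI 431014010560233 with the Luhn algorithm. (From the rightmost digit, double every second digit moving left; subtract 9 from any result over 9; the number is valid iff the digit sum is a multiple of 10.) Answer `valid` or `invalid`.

valid

From the right, keep odd positions and double even positions (subtract 9 from any doubled value over 9):
  doubled (positions 2,4,...): 6 0 1 2 8 0 6 → sum 23
  kept (positions 1,3,...): 3 2 6 0 0 1 1 4 → sum 17
Total = 40.
40 mod 10 = 0, so the number is valid.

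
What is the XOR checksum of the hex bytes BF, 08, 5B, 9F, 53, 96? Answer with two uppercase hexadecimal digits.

B6

XOR the bytes together:
  start with 0xBF
  0xBF ⊕ 0x08 = 0xB7
  0xB7 ⊕ 0x5B = 0xEC
  0xEC ⊕ 0x9F = 0x73
  0x73 ⊕ 0x53 = 0x20
  0x20 ⊕ 0x96 = 0xB6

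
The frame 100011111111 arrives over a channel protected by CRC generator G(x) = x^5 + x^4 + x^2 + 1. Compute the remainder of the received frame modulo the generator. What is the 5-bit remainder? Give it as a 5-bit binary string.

10000

Modulo-2 division of 100011111111 by 110101:
  pos 0: 100011 XOR 110101 = 010110
  pos 1: 101101 XOR 110101 = 011000
  pos 2: 110001 XOR 110101 = 000100
  pos 5: 100111 XOR 110101 = 010010
  pos 6: 100101 XOR 110101 = 010000
Remainder = 10000 (nonzero — an error is detected).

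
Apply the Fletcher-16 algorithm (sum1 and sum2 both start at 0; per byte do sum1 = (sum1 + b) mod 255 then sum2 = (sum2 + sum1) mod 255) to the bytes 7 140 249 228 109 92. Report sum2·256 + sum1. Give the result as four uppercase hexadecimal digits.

B63C

Running sums (mod 255):
  after byte 0 (7): sum1=7, sum2=7
  after byte 1 (140): sum1=147, sum2=154
  after byte 2 (249): sum1=141, sum2=40
  after byte 3 (228): sum1=114, sum2=154
  after byte 4 (109): sum1=223, sum2=122
  after byte 5 (92): sum1=60, sum2=182
Checksum = sum2·256 + sum1 = 182·256 + 60 = 46652 = 0xB63C.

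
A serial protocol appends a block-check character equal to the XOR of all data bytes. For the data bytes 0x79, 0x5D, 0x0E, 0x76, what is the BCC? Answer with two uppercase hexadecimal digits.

5C

XOR the bytes together:
  start with 0x79
  0x79 ⊕ 0x5D = 0x24
  0x24 ⊕ 0x0E = 0x2A
  0x2A ⊕ 0x76 = 0x5C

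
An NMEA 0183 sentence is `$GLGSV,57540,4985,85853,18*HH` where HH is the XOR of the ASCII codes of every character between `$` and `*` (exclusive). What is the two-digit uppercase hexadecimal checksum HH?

40

XOR the ASCII codes of the payload characters:
  'G' = 0x47 → acc = 0x47
  'L' = 0x4C → acc = 0x0B
  'G' = 0x47 → acc = 0x4C
  'S' = 0x53 → acc = 0x1F
  'V' = 0x56 → acc = 0x49
  ',' = 0x2C → acc = 0x65
  '5' = 0x35 → acc = 0x50
  '7' = 0x37 → acc = 0x67
  '5' = 0x35 → acc = 0x52
  '4' = 0x34 → acc = 0x66
  '0' = 0x30 → acc = 0x56
  ',' = 0x2C → acc = 0x7A
  '4' = 0x34 → acc = 0x4E
  '9' = 0x39 → acc = 0x77
  '8' = 0x38 → acc = 0x4F
  '5' = 0x35 → acc = 0x7A
  ',' = 0x2C → acc = 0x56
  '8' = 0x38 → acc = 0x6E
  '5' = 0x35 → acc = 0x5B
  '8' = 0x38 → acc = 0x63
  '5' = 0x35 → acc = 0x56
  '3' = 0x33 → acc = 0x65
  ',' = 0x2C → acc = 0x49
  '1' = 0x31 → acc = 0x78
  '8' = 0x38 → acc = 0x40
Checksum = 0x40.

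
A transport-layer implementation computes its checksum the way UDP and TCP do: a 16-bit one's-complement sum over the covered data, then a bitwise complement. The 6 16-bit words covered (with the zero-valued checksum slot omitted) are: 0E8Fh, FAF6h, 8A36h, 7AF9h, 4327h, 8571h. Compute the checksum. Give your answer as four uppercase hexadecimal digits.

28B1

One's-complement addition (fold any carry out of bit 15 back into bit 0):
  0x0E8F + 0xFAF6 = 0x10985 → wrap carry → 0x0986
  0x0986 + 0x8A36 = 0x093BC
  0x93BC + 0x7AF9 = 0x10EB5 → wrap carry → 0x0EB6
  0x0EB6 + 0x4327 = 0x051DD
  0x51DD + 0x8571 = 0x0D74E
One's-complement sum = 0xD74E.
Checksum = ~0xD74E & 0xFFFF = 0x28B1.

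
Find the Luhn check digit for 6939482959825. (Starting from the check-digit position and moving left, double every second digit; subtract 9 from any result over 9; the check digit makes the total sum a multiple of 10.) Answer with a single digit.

4

Partial digits right→left: 5 2 8 9 5 9 2 8 4 9 3 9 6
Double every second digit counting from the check-digit position (so the 1st, 3rd, 5th, ... of the partial from the right).
  doubled (with −9 where >9): 1 7 1 4 8 6 3 → sum 30
  kept as-is: 2 9 9 8 9 9 → sum 46
Total = 30 + 46 = 76.
Check digit = (10 − (76 mod 10)) mod 10 = 4.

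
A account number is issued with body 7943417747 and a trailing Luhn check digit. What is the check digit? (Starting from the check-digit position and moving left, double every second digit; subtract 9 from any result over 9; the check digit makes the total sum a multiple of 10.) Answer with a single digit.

7

Partial digits right→left: 7 4 7 7 1 4 3 4 9 7
Double every second digit counting from the check-digit position (so the 1st, 3rd, 5th, ... of the partial from the right).
  doubled (with −9 where >9): 5 5 2 6 9 → sum 27
  kept as-is: 4 7 4 4 7 → sum 26
Total = 27 + 26 = 53.
Check digit = (10 − (53 mod 10)) mod 10 = 7.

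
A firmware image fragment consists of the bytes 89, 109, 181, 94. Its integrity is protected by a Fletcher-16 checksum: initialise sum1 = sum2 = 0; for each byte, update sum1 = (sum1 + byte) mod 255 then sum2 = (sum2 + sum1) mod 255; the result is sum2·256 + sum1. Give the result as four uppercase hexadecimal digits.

Running sums (mod 255):
  after byte 0 (89): sum1=89, sum2=89
  after byte 1 (109): sum1=198, sum2=32
  after byte 2 (181): sum1=124, sum2=156
  after byte 3 (94): sum1=218, sum2=119
Checksum = sum2·256 + sum1 = 119·256 + 218 = 30682 = 0x77DA.

77DA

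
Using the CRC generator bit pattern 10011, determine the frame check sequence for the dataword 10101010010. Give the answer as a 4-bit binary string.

Append 4 zeros: 101010100100000. Divide by 10011 (XOR where the leading bit is 1):
  pos 0: 10101 XOR 10011 = 00110
  pos 2: 11001 XOR 10011 = 01010
  pos 3: 10100 XOR 10011 = 00111
  pos 5: 11101 XOR 10011 = 01110
  pos 6: 11100 XOR 10011 = 01111
  pos 7: 11110 XOR 10011 = 01101
  pos 8: 11010 XOR 10011 = 01001
  pos 9: 10010 XOR 10011 = 00001
Remainder (last 4 bits) = 0010. This is the CRC / FCS.

0010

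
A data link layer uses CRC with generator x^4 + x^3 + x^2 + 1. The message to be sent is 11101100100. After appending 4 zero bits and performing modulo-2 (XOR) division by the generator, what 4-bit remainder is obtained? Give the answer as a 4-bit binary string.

1010

Append 4 zeros: 111011001000000. Divide by 11101 (XOR where the leading bit is 1):
  pos 0: 11101 XOR 11101 = 00000
  pos 5: 10010 XOR 11101 = 01111
  pos 6: 11110 XOR 11101 = 00011
  pos 9: 11000 XOR 11101 = 00101
Remainder (last 4 bits) = 1010. This is the CRC / FCS.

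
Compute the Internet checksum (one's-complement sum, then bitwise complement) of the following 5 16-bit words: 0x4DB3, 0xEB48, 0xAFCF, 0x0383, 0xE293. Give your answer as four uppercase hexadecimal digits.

One's-complement addition (fold any carry out of bit 15 back into bit 0):
  0x4DB3 + 0xEB48 = 0x138FB → wrap carry → 0x38FC
  0x38FC + 0xAFCF = 0x0E8CB
  0xE8CB + 0x0383 = 0x0EC4E
  0xEC4E + 0xE293 = 0x1CEE1 → wrap carry → 0xCEE2
One's-complement sum = 0xCEE2.
Checksum = ~0xCEE2 & 0xFFFF = 0x311D.

311D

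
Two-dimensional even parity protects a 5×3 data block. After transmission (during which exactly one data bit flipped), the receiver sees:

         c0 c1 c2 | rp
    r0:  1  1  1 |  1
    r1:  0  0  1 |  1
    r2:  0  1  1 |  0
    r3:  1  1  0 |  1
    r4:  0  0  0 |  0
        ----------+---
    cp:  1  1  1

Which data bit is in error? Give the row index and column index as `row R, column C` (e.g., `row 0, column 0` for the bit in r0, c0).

row 3, column 0

Recompute each row's even parity and compare to rp:
  r0: data parity 1, sent rp 1 → ok
  r1: data parity 1, sent rp 1 → ok
  r2: data parity 0, sent rp 0 → ok
  r3: data parity 0, sent rp 1 → mismatch
  r4: data parity 0, sent rp 0 → ok
Recompute each column's even parity and compare to cp:
  c0: data parity 0, sent cp 1 → mismatch
  c1: data parity 1, sent cp 1 → ok
  c2: data parity 1, sent cp 1 → ok
Exactly one row (r3) and one column (c0) fail → the flipped bit is at their intersection.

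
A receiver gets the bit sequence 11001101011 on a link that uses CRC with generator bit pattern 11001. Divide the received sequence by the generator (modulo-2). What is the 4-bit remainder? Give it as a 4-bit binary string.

Modulo-2 division of 11001101011 by 11001:
  pos 0: 11001 XOR 11001 = 00000
  pos 5: 10101 XOR 11001 = 01100
  pos 6: 11001 XOR 11001 = 00000
Remainder = 0000 (zero — the frame passes the CRC check).

0000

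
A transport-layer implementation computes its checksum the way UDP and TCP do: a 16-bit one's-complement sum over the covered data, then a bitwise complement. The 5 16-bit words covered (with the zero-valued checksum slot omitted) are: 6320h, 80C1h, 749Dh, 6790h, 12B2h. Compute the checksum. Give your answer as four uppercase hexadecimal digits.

One's-complement addition (fold any carry out of bit 15 back into bit 0):
  0x6320 + 0x80C1 = 0x0E3E1
  0xE3E1 + 0x749D = 0x1587E → wrap carry → 0x587F
  0x587F + 0x6790 = 0x0C00F
  0xC00F + 0x12B2 = 0x0D2C1
One's-complement sum = 0xD2C1.
Checksum = ~0xD2C1 & 0xFFFF = 0x2D3E.

2D3E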